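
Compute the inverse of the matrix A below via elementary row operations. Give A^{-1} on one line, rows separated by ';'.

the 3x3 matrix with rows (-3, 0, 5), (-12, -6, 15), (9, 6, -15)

Gauss-Jordan on [A | I]:
R1 <- (1/-3)*R1:  [    1     0  -5/3  |  -1/3     0     0 ]
R2 <- R2 - (-12)*R1:  [  0  -6  -5  |  -4   1   0 ]
R3 <- R3 - (9)*R1:  [ 0  6  0  |  3  0  1 ]
R2 <- (1/-6)*R2:  [    0     1   5/6  |   2/3  -1/6     0 ]
R3 <- R3 - (6)*R2:  [  0   0  -5  |  -1   1   1 ]
R3 <- (1/-5)*R3:  [    0     0     1  |   1/5  -1/5  -1/5 ]
R1 <- R1 - (-5/3)*R3:  [    1     0     0  |     0  -1/3  -1/3 ]
R2 <- R2 - (5/6)*R3:  [   0    1    0  |  1/2    0  1/6 ]
Right block of [I | A^{-1}] is the inverse:
[   0  -1/3  -1/3 ]
[ 1/2     0   1/6 ]
[ 1/5  -1/5  -1/5 ]

inverse = [0 -1/3 -1/3; 1/2 0 1/6; 1/5 -1/5 -1/5]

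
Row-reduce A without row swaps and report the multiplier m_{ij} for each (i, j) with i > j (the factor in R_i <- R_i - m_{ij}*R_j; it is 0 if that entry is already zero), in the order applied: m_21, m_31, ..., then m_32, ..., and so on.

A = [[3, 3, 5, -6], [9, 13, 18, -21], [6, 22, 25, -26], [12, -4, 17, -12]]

Forward elimination:
R2 <- R2 - (3)*R1:  [  0   4   3  -3 ]
R3 <- R3 - (2)*R1:  [   0   16   15  -14 ]
R4 <- R4 - (4)*R1:  [   0  -16   -3   12 ]
R3 <- R3 - (4)*R2:  [  0   0   3  -2 ]
R4 <- R4 - (-4)*R2:  [ 0  0  9  0 ]
R4 <- R4 - (3)*R3:  [ 0  0  0  6 ]
Multipliers (in order of application): m_{21} = 3, m_{31} = 2, m_{41} = 4, m_{32} = 4, m_{42} = -4, m_{43} = 3

multipliers: 3, 2, 4, 4, -4, 3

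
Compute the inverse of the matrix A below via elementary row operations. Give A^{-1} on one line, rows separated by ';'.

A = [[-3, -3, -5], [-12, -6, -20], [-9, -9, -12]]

Gauss-Jordan on [A | I]:
R1 <- (1/-3)*R1:  [    1     1   5/3  |  -1/3     0     0 ]
R2 <- R2 - (-12)*R1:  [  0   6   0  |  -4   1   0 ]
R3 <- R3 - (-9)*R1:  [  0   0   3  |  -3   0   1 ]
R2 <- (1/6)*R2:  [    0     1     0  |  -2/3   1/6     0 ]
R1 <- R1 - (1)*R2:  [    1     0   5/3  |   1/3  -1/6     0 ]
R3 <- (1/3)*R3:  [   0    0    1  |   -1    0  1/3 ]
R1 <- R1 - (5/3)*R3:  [    1     0     0  |     2  -1/6  -5/9 ]
Right block of [I | A^{-1}] is the inverse:
[    2  -1/6  -5/9 ]
[ -2/3   1/6     0 ]
[   -1     0   1/3 ]

inverse = [2 -1/6 -5/9; -2/3 1/6 0; -1 0 1/3]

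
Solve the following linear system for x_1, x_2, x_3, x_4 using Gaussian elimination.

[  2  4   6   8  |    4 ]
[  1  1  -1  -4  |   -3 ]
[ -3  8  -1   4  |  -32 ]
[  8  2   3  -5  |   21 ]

Forward elimination on [A|b]:
R2 <- R2 - (1/2)*R1:  [  0  -1  -4  -8  -5 ]
R3 <- R3 - (-3/2)*R1:  [   0   14    8   16  -26 ]
R4 <- R4 - (4)*R1:  [   0  -14  -21  -37    5 ]
R3 <- R3 - (-14)*R2:  [   0    0  -48  -96  -96 ]
R4 <- R4 - (14)*R2:  [  0   0  35  75  75 ]
R4 <- R4 - (-35/48)*R3:  [ 0  0  0  5  5 ]
Row echelon form:
[ 2   4    6    8  |    4 ]
[ 0  -1   -4   -8  |   -5 ]
[ 0   0  -48  -96  |  -96 ]
[ 0   0    0    5  |    5 ]
Back-substitution:
x_4 = (5) / 5 = 1
x_3 = (-96 - (-96)*(1)) / -48 = 0
x_2 = (-5 - (-4)*(0) - (-8)*(1)) / -1 = -3
x_1 = (4 - (4)*(-3) - (6)*(0) - (8)*(1)) / 2 = 4

(4, -3, 0, 1)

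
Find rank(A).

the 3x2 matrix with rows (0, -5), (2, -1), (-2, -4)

Row reduction:
R1 <-> R2   (pivot in column 1 was zero)
[  2  -1 ]
[  0  -5 ]
[ -2  -4 ]
R3 <- R3 - (-1)*R1:  [  0  -5 ]
R3 <- R3 - (1)*R2:  [ 0  0 ]
Row echelon form:
[ 2  -1 ]
[ 0  -5 ]
[ 0   0 ]
Nonzero rows / pivot columns: 2

rank(A) = 2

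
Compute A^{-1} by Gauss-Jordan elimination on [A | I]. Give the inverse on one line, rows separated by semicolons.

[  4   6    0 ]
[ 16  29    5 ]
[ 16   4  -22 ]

Gauss-Jordan on [A | I]:
R1 <- (1/4)*R1:  [   1  3/2    0  |  1/4    0    0 ]
R2 <- R2 - (16)*R1:  [  0   5   5  |  -4   1   0 ]
R3 <- R3 - (16)*R1:  [   0  -20  -22  |   -4    0    1 ]
R2 <- (1/5)*R2:  [    0     1     1  |  -4/5   1/5     0 ]
R1 <- R1 - (3/2)*R2:  [     1      0   -3/2  |  29/20  -3/10      0 ]
R3 <- R3 - (-20)*R2:  [   0    0   -2  |  -20    4    1 ]
R3 <- (1/-2)*R3:  [    0     0     1  |    10    -2  -1/2 ]
R1 <- R1 - (-3/2)*R3:  [      1       0       0  |  329/20  -33/10    -3/4 ]
R2 <- R2 - (1)*R3:  [     0      1      0  |  -54/5   11/5    1/2 ]
Right block of [I | A^{-1}] is the inverse:
[ 329/20  -33/10  -3/4 ]
[  -54/5    11/5   1/2 ]
[     10      -2  -1/2 ]

inverse = [329/20 -33/10 -3/4; -54/5 11/5 1/2; 10 -2 -1/2]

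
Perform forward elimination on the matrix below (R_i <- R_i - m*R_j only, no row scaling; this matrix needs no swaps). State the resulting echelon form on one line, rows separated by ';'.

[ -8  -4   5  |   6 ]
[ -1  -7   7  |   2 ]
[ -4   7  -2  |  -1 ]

REF = [-8 -4 5 6; 0 -13/2 51/8 5/4; 0 0 225/52 -59/26]

Forward elimination:
R2 <- R2 - (1/8)*R1:  [     0  -13/2   51/8    5/4 ]
R3 <- R3 - (1/2)*R1:  [    0     9  -9/2    -4 ]
R3 <- R3 - (-18/13)*R2:  [      0       0  225/52  -59/26 ]
Row echelon form:
[ -8     -4       5  |       6 ]
[  0  -13/2    51/8  |     5/4 ]
[  0      0  225/52  |  -59/26 ]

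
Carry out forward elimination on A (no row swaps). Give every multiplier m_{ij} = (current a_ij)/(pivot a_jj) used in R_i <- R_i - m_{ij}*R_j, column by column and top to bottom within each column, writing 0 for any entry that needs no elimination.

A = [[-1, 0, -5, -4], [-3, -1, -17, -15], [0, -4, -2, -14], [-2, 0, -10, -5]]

multipliers: 3, 0, 2, 4, 0, 0

Forward elimination:
R2 <- R2 - (3)*R1:  [  0  -1  -2  -3 ]
R3: entry in column 1 is already 0 -> m_{31} = 0 (no row operation needed)
R4 <- R4 - (2)*R1:  [ 0  0  0  3 ]
R3 <- R3 - (4)*R2:  [  0   0   6  -2 ]
R4: entry in column 2 is already 0 -> m_{42} = 0 (no row operation needed)
R4: entry in column 3 is already 0 -> m_{43} = 0 (no row operation needed)
Multipliers (in order of application): m_{21} = 3, m_{31} = 0, m_{41} = 2, m_{32} = 4, m_{42} = 0, m_{43} = 0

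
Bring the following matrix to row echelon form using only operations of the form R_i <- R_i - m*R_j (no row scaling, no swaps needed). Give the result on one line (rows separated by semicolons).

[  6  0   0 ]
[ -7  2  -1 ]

REF = [6 0 0; 0 2 -1]

Forward elimination:
R2 <- R2 - (-7/6)*R1:  [  0   2  -1 ]
Row echelon form:
[ 6  0   0 ]
[ 0  2  -1 ]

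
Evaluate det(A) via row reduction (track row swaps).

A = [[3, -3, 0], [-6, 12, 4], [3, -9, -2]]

det(A) = 36

Forward elimination:
R2 <- R2 - (-2)*R1:  [ 0  6  4 ]
R3 <- R3 - (1)*R1:  [  0  -6  -2 ]
R3 <- R3 - (-1)*R2:  [ 0  0  2 ]
Upper-triangular form:
[ 3  -3  0 ]
[ 0   6  4 ]
[ 0   0  2 ]
det(A) = (-1)^0 * (3) * (6) * (2) = 36  (0 row swaps -> sign +1)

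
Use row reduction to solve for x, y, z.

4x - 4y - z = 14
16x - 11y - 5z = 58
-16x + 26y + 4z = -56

Forward elimination on [A|b]:
R2 <- R2 - (4)*R1:  [  0   5  -1   2 ]
R3 <- R3 - (-4)*R1:  [  0  10   0   0 ]
R3 <- R3 - (2)*R2:  [  0   0   2  -4 ]
Row echelon form:
[ 4  -4  -1  |  14 ]
[ 0   5  -1  |   2 ]
[ 0   0   2  |  -4 ]
Back-substitution:
z = (-4) / 2 = -2
y = (2 - (-1)*(-2)) / 5 = 0
x = (14 - (-4)*(0) - (-1)*(-2)) / 4 = 3

(3, 0, -2)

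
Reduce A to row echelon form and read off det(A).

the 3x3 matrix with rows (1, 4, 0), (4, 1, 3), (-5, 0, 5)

Forward elimination:
R2 <- R2 - (4)*R1:  [   0  -15    3 ]
R3 <- R3 - (-5)*R1:  [  0  20   5 ]
R3 <- R3 - (-4/3)*R2:  [ 0  0  9 ]
Upper-triangular form:
[ 1    4  0 ]
[ 0  -15  3 ]
[ 0    0  9 ]
det(A) = (-1)^0 * (1) * (-15) * (9) = -135  (0 row swaps -> sign +1)

det(A) = -135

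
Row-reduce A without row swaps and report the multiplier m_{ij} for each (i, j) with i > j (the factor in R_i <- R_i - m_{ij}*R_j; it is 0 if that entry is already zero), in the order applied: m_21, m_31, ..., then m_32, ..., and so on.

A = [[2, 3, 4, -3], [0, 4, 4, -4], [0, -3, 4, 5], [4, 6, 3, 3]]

Forward elimination:
R2: entry in column 1 is already 0 -> m_{21} = 0 (no row operation needed)
R3: entry in column 1 is already 0 -> m_{31} = 0 (no row operation needed)
R4 <- R4 - (2)*R1:  [  0   0  -5   9 ]
R3 <- R3 - (-3/4)*R2:  [ 0  0  7  2 ]
R4: entry in column 2 is already 0 -> m_{42} = 0 (no row operation needed)
R4 <- R4 - (-5/7)*R3:  [    0     0     0  73/7 ]
Multipliers (in order of application): m_{21} = 0, m_{31} = 0, m_{41} = 2, m_{32} = -3/4, m_{42} = 0, m_{43} = -5/7

multipliers: 0, 0, 2, -3/4, 0, -5/7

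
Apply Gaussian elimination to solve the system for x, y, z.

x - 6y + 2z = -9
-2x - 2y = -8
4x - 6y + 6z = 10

Forward elimination on [A|b]:
R2 <- R2 - (-2)*R1:  [   0  -14    4  -26 ]
R3 <- R3 - (4)*R1:  [  0  18  -2  46 ]
R3 <- R3 - (-9/7)*R2:  [    0     0  22/7  88/7 ]
Row echelon form:
[ 1   -6     2  |    -9 ]
[ 0  -14     4  |   -26 ]
[ 0    0  22/7  |  88/7 ]
Back-substitution:
z = (88/7) / (22/7) = 4
y = (-26 - (4)*(4)) / -14 = 3
x = (-9 - (-6)*(3) - (2)*(4)) / 1 = 1

(1, 3, 4)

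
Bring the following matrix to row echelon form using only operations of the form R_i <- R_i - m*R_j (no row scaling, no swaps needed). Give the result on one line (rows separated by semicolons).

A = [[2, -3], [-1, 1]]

Forward elimination:
R2 <- R2 - (-1/2)*R1:  [    0  -1/2 ]
Row echelon form:
[ 2    -3 ]
[ 0  -1/2 ]

REF = [2 -3; 0 -1/2]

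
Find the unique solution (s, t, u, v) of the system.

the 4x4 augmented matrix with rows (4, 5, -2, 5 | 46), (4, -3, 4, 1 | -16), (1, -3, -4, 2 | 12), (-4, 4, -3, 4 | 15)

Forward elimination on [A|b]:
R2 <- R2 - (1)*R1:  [   0   -8    6   -4  -62 ]
R3 <- R3 - (1/4)*R1:  [     0  -17/4   -7/2    3/4    1/2 ]
R4 <- R4 - (-1)*R1:  [  0   9  -5   9  61 ]
R3 <- R3 - (17/32)*R2:  [       0        0  -107/16     23/8   535/16 ]
R4 <- R4 - (-9/8)*R2:  [     0      0    7/4    9/2  -35/4 ]
R4 <- R4 - (-28/107)*R3:  [       0        0        0  562/107        0 ]
Row echelon form:
[ 4   5       -2        5  |      46 ]
[ 0  -8        6       -4  |     -62 ]
[ 0   0  -107/16     23/8  |  535/16 ]
[ 0   0        0  562/107  |       0 ]
Back-substitution:
v = (0) / (562/107) = 0
u = (535/16 - (23/8)*(0)) / (-107/16) = -5
t = (-62 - (6)*(-5) - (-4)*(0)) / -8 = 4
s = (46 - (5)*(4) - (-2)*(-5) - (5)*(0)) / 4 = 4

(4, 4, -5, 0)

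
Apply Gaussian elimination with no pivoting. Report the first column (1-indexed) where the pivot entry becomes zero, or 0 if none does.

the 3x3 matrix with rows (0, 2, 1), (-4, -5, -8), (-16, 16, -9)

Naive forward elimination:
Pivot entry (1,1) is zero but row 2 has -4 in column 1 -> naive elimination stops; a row interchange (e.g. R1 <-> R2) would be required here.

first zero-pivot column = 1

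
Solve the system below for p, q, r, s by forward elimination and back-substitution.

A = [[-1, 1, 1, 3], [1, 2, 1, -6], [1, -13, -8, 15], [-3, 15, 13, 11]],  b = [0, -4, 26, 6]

(4, -3, 4, 1)

Forward elimination on [A|b]:
R2 <- R2 - (-1)*R1:  [  0   3   2  -3  -4 ]
R3 <- R3 - (-1)*R1:  [   0  -12   -7   18   26 ]
R4 <- R4 - (3)*R1:  [  0  12  10   2   6 ]
R3 <- R3 - (-4)*R2:  [  0   0   1   6  10 ]
R4 <- R4 - (4)*R2:  [  0   0   2  14  22 ]
R4 <- R4 - (2)*R3:  [ 0  0  0  2  2 ]
Row echelon form:
[ -1  1  1   3  |   0 ]
[  0  3  2  -3  |  -4 ]
[  0  0  1   6  |  10 ]
[  0  0  0   2  |   2 ]
Back-substitution:
s = (2) / 2 = 1
r = (10 - (6)*(1)) / 1 = 4
q = (-4 - (2)*(4) - (-3)*(1)) / 3 = -3
p = (0 - (1)*(-3) - (1)*(4) - (3)*(1)) / -1 = 4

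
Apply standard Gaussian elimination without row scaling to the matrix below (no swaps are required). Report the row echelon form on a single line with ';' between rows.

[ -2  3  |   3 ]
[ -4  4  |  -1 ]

REF = [-2 3 3; 0 -2 -7]

Forward elimination:
R2 <- R2 - (2)*R1:  [  0  -2  -7 ]
Row echelon form:
[ -2   3  |   3 ]
[  0  -2  |  -7 ]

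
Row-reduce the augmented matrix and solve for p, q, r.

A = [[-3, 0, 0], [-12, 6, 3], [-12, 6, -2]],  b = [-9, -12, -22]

Forward elimination on [A|b]:
R2 <- R2 - (4)*R1:  [  0   6   3  24 ]
R3 <- R3 - (4)*R1:  [  0   6  -2  14 ]
R3 <- R3 - (1)*R2:  [   0    0   -5  -10 ]
Row echelon form:
[ -3  0   0  |   -9 ]
[  0  6   3  |   24 ]
[  0  0  -5  |  -10 ]
Back-substitution:
r = (-10) / -5 = 2
q = (24 - (3)*(2)) / 6 = 3
p = (-9) / -3 = 3

(3, 3, 2)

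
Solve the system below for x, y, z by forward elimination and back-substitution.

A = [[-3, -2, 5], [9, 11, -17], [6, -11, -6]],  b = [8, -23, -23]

(0, 1, 2)

Forward elimination on [A|b]:
R2 <- R2 - (-3)*R1:  [  0   5  -2   1 ]
R3 <- R3 - (-2)*R1:  [   0  -15    4   -7 ]
R3 <- R3 - (-3)*R2:  [  0   0  -2  -4 ]
Row echelon form:
[ -3  -2   5  |   8 ]
[  0   5  -2  |   1 ]
[  0   0  -2  |  -4 ]
Back-substitution:
z = (-4) / -2 = 2
y = (1 - (-2)*(2)) / 5 = 1
x = (8 - (-2)*(1) - (5)*(2)) / -3 = 0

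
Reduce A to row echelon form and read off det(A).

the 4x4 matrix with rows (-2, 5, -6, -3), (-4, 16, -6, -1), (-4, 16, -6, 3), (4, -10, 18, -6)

det(A) = 288

Forward elimination:
R2 <- R2 - (2)*R1:  [ 0  6  6  5 ]
R3 <- R3 - (2)*R1:  [ 0  6  6  9 ]
R4 <- R4 - (-2)*R1:  [   0    0    6  -12 ]
R3 <- R3 - (1)*R2:  [ 0  0  0  4 ]
R3 <-> R4   (pivot in column 3 was zero)
[ -2  5  -6   -3 ]
[  0  6   6    5 ]
[  0  0   6  -12 ]
[  0  0   0    4 ]
Upper-triangular form:
[ -2  5  -6   -3 ]
[  0  6   6    5 ]
[  0  0   6  -12 ]
[  0  0   0    4 ]
det(A) = (-1)^1 * (-2) * (6) * (6) * (4) = 288  (1 row swap -> sign -1)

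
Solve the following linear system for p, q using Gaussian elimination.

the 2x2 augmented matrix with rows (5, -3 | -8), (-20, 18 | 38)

(-1, 1)

Forward elimination on [A|b]:
R2 <- R2 - (-4)*R1:  [ 0  6  6 ]
Row echelon form:
[ 5  -3  |  -8 ]
[ 0   6  |   6 ]
Back-substitution:
q = (6) / 6 = 1
p = (-8 - (-3)*(1)) / 5 = -1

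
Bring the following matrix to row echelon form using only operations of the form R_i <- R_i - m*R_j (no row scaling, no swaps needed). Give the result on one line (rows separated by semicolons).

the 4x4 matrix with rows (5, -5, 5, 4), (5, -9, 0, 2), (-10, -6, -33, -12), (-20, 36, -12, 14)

REF = [5 -5 5 4; 0 -4 -5 -2; 0 0 -3 4; 0 0 0 6]

Forward elimination:
R2 <- R2 - (1)*R1:  [  0  -4  -5  -2 ]
R3 <- R3 - (-2)*R1:  [   0  -16  -23   -4 ]
R4 <- R4 - (-4)*R1:  [  0  16   8  30 ]
R3 <- R3 - (4)*R2:  [  0   0  -3   4 ]
R4 <- R4 - (-4)*R2:  [   0    0  -12   22 ]
R4 <- R4 - (4)*R3:  [ 0  0  0  6 ]
Row echelon form:
[ 5  -5   5   4 ]
[ 0  -4  -5  -2 ]
[ 0   0  -3   4 ]
[ 0   0   0   6 ]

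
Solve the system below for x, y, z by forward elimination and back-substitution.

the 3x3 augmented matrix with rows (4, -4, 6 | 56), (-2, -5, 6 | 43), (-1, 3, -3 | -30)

Forward elimination on [A|b]:
R2 <- R2 - (-1/2)*R1:  [  0  -7   9  71 ]
R3 <- R3 - (-1/4)*R1:  [    0     2  -3/2   -16 ]
R3 <- R3 - (-2/7)*R2:  [     0      0  15/14   30/7 ]
Row echelon form:
[ 4  -4      6  |    56 ]
[ 0  -7      9  |    71 ]
[ 0   0  15/14  |  30/7 ]
Back-substitution:
z = (30/7) / (15/14) = 4
y = (71 - (9)*(4)) / -7 = -5
x = (56 - (-4)*(-5) - (6)*(4)) / 4 = 3

(3, -5, 4)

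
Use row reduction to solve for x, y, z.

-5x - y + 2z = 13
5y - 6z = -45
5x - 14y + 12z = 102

(0, -3, 5)

Forward elimination on [A|b]:
R3 <- R3 - (-1)*R1:  [   0  -15   14  115 ]
R3 <- R3 - (-3)*R2:  [   0    0   -4  -20 ]
Row echelon form:
[ -5  -1   2  |   13 ]
[  0   5  -6  |  -45 ]
[  0   0  -4  |  -20 ]
Back-substitution:
z = (-20) / -4 = 5
y = (-45 - (-6)*(5)) / 5 = -3
x = (13 - (-1)*(-3) - (2)*(5)) / -5 = 0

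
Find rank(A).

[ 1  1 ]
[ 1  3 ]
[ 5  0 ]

rank(A) = 2

Row reduction:
R2 <- R2 - (1)*R1:  [ 0  2 ]
R3 <- R3 - (5)*R1:  [  0  -5 ]
R3 <- R3 - (-5/2)*R2:  [ 0  0 ]
Row echelon form:
[ 1  1 ]
[ 0  2 ]
[ 0  0 ]
Nonzero rows / pivot columns: 2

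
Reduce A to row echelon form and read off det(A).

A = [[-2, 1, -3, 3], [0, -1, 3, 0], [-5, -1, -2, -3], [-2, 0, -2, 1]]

det(A) = -22

Forward elimination:
R3 <- R3 - (5/2)*R1:  [     0   -7/2   11/2  -21/2 ]
R4 <- R4 - (1)*R1:  [  0  -1   1  -2 ]
R3 <- R3 - (7/2)*R2:  [     0      0     -5  -21/2 ]
R4 <- R4 - (1)*R2:  [  0   0  -2  -2 ]
R4 <- R4 - (2/5)*R3:  [    0     0     0  11/5 ]
Upper-triangular form:
[ -2   1  -3      3 ]
[  0  -1   3      0 ]
[  0   0  -5  -21/2 ]
[  0   0   0   11/5 ]
det(A) = (-1)^0 * (-2) * (-1) * (-5) * (11/5) = -22  (0 row swaps -> sign +1)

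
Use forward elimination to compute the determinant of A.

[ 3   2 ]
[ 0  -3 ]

det(A) = -9

Forward elimination:
Upper-triangular form:
[ 3   2 ]
[ 0  -3 ]
det(A) = (-1)^0 * (3) * (-3) = -9  (0 row swaps -> sign +1)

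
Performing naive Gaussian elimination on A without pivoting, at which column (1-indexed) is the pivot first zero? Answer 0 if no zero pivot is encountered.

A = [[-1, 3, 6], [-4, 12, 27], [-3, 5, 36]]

first zero-pivot column = 2

Naive forward elimination:
R2 <- R2 - (4)*R1:  [ 0  0  3 ]
R3 <- R3 - (3)*R1:  [  0  -4  18 ]
Matrix at this point:
[ -1   3   6 ]
[  0   0   3 ]
[  0  -4  18 ]
Pivot entry (2,2) is zero but row 3 has -4 in column 2 -> naive elimination stops; a row interchange (e.g. R2 <-> R3) would be required here.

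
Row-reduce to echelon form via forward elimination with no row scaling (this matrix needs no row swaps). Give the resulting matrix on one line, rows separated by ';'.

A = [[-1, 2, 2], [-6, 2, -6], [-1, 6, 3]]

REF = [-1 2 2; 0 -10 -18; 0 0 -31/5]

Forward elimination:
R2 <- R2 - (6)*R1:  [   0  -10  -18 ]
R3 <- R3 - (1)*R1:  [ 0  4  1 ]
R3 <- R3 - (-2/5)*R2:  [     0      0  -31/5 ]
Row echelon form:
[ -1    2      2 ]
[  0  -10    -18 ]
[  0    0  -31/5 ]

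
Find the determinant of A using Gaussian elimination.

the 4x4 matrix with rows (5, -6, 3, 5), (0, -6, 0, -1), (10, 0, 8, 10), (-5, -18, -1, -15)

Forward elimination:
R3 <- R3 - (2)*R1:  [  0  12   2   0 ]
R4 <- R4 - (-1)*R1:  [   0  -24    2  -10 ]
R3 <- R3 - (-2)*R2:  [  0   0   2  -2 ]
R4 <- R4 - (4)*R2:  [  0   0   2  -6 ]
R4 <- R4 - (1)*R3:  [  0   0   0  -4 ]
Upper-triangular form:
[ 5  -6  3   5 ]
[ 0  -6  0  -1 ]
[ 0   0  2  -2 ]
[ 0   0  0  -4 ]
det(A) = (-1)^0 * (5) * (-6) * (2) * (-4) = 240  (0 row swaps -> sign +1)

det(A) = 240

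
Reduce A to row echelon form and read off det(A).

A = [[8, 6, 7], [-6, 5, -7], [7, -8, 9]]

Forward elimination:
R2 <- R2 - (-3/4)*R1:  [    0  19/2  -7/4 ]
R3 <- R3 - (7/8)*R1:  [     0  -53/4   23/8 ]
R3 <- R3 - (-53/38)*R2:  [     0      0  33/76 ]
Upper-triangular form:
[ 8     6      7 ]
[ 0  19/2   -7/4 ]
[ 0     0  33/76 ]
det(A) = (-1)^0 * (8) * (19/2) * (33/76) = 33  (0 row swaps -> sign +1)

det(A) = 33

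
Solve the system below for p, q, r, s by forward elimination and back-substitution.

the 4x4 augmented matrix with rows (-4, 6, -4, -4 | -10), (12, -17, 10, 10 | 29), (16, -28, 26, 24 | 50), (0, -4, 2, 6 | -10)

(3, 1, 3, -2)

Forward elimination on [A|b]:
R2 <- R2 - (-3)*R1:  [  0   1  -2  -2  -1 ]
R3 <- R3 - (-4)*R1:  [  0  -4  10   8  10 ]
R3 <- R3 - (-4)*R2:  [ 0  0  2  0  6 ]
R4 <- R4 - (-4)*R2:  [   0    0   -6   -2  -14 ]
R4 <- R4 - (-3)*R3:  [  0   0   0  -2   4 ]
Row echelon form:
[ -4  6  -4  -4  |  -10 ]
[  0  1  -2  -2  |   -1 ]
[  0  0   2   0  |    6 ]
[  0  0   0  -2  |    4 ]
Back-substitution:
s = (4) / -2 = -2
r = (6) / 2 = 3
q = (-1 - (-2)*(3) - (-2)*(-2)) / 1 = 1
p = (-10 - (6)*(1) - (-4)*(3) - (-4)*(-2)) / -4 = 3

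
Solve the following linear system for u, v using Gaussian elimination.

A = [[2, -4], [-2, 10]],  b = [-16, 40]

(0, 4)

Forward elimination on [A|b]:
R2 <- R2 - (-1)*R1:  [  0   6  24 ]
Row echelon form:
[ 2  -4  |  -16 ]
[ 0   6  |   24 ]
Back-substitution:
v = (24) / 6 = 4
u = (-16 - (-4)*(4)) / 2 = 0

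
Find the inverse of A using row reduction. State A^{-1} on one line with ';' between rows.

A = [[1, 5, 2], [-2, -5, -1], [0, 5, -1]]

inverse = [-1/2 -3/4 -1/4; 1/10 1/20 3/20; 1/2 1/4 -1/4]

Gauss-Jordan on [A | I]:
R2 <- R2 - (-2)*R1:  [ 0  5  3  |  2  1  0 ]
R2 <- (1/5)*R2:  [   0    1  3/5  |  2/5  1/5    0 ]
R1 <- R1 - (5)*R2:  [  1   0  -1  |  -1  -1   0 ]
R3 <- R3 - (5)*R2:  [  0   0  -4  |  -2  -1   1 ]
R3 <- (1/-4)*R3:  [    0     0     1  |   1/2   1/4  -1/4 ]
R1 <- R1 - (-1)*R3:  [    1     0     0  |  -1/2  -3/4  -1/4 ]
R2 <- R2 - (3/5)*R3:  [    0     1     0  |  1/10  1/20  3/20 ]
Right block of [I | A^{-1}] is the inverse:
[ -1/2  -3/4  -1/4 ]
[ 1/10  1/20  3/20 ]
[  1/2   1/4  -1/4 ]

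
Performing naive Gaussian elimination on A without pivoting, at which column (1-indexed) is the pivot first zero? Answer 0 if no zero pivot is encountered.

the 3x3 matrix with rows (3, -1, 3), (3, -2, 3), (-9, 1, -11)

Naive forward elimination:
R2 <- R2 - (1)*R1:  [  0  -1   0 ]
R3 <- R3 - (-3)*R1:  [  0  -2  -2 ]
R3 <- R3 - (2)*R2:  [  0   0  -2 ]
All pivots nonzero; naive elimination completes without hitting a zero pivot.

first zero-pivot column = 0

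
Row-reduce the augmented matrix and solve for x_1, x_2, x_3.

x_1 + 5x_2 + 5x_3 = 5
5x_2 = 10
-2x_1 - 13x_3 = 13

(0, 2, -1)

Forward elimination on [A|b]:
R3 <- R3 - (-2)*R1:  [  0  10  -3  23 ]
R3 <- R3 - (2)*R2:  [  0   0  -3   3 ]
Row echelon form:
[ 1  5   5  |   5 ]
[ 0  5   0  |  10 ]
[ 0  0  -3  |   3 ]
Back-substitution:
x_3 = (3) / -3 = -1
x_2 = (10) / 5 = 2
x_1 = (5 - (5)*(2) - (5)*(-1)) / 1 = 0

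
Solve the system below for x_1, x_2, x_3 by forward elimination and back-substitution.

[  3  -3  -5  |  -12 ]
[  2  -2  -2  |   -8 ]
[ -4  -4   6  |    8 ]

Forward elimination on [A|b]:
R2 <- R2 - (2/3)*R1:  [   0    0  4/3    0 ]
R3 <- R3 - (-4/3)*R1:  [    0    -8  -2/3    -8 ]
R2 <-> R3   (pivot in column 2 was zero)
[ 3  -3    -5  -12 ]
[ 0  -8  -2/3   -8 ]
[ 0   0   4/3    0 ]
Row echelon form:
[ 3  -3    -5  |  -12 ]
[ 0  -8  -2/3  |   -8 ]
[ 0   0   4/3  |    0 ]
Back-substitution:
x_3 = (0) / (4/3) = 0
x_2 = (-8 - (-2/3)*(0)) / -8 = 1
x_1 = (-12 - (-3)*(1) - (-5)*(0)) / 3 = -3

(-3, 1, 0)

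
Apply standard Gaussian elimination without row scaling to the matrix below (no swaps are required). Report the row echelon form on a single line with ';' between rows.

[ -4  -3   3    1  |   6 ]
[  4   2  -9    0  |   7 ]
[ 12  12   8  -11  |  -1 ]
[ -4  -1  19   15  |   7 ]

Forward elimination:
R2 <- R2 - (-1)*R1:  [  0  -1  -6   1  13 ]
R3 <- R3 - (-3)*R1:  [  0   3  17  -8  17 ]
R4 <- R4 - (1)*R1:  [  0   2  16  14   1 ]
R3 <- R3 - (-3)*R2:  [  0   0  -1  -5  56 ]
R4 <- R4 - (-2)*R2:  [  0   0   4  16  27 ]
R4 <- R4 - (-4)*R3:  [   0    0    0   -4  251 ]
Row echelon form:
[ -4  -3   3   1  |    6 ]
[  0  -1  -6   1  |   13 ]
[  0   0  -1  -5  |   56 ]
[  0   0   0  -4  |  251 ]

REF = [-4 -3 3 1 6; 0 -1 -6 1 13; 0 0 -1 -5 56; 0 0 0 -4 251]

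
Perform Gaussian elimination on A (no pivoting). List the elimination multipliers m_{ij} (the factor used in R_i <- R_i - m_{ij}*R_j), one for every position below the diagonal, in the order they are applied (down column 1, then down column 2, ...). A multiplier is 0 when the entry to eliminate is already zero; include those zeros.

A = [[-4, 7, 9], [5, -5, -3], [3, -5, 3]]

Forward elimination:
R2 <- R2 - (-5/4)*R1:  [    0  15/4  33/4 ]
R3 <- R3 - (-3/4)*R1:  [    0   1/4  39/4 ]
R3 <- R3 - (1/15)*R2:  [    0     0  46/5 ]
Multipliers (in order of application): m_{21} = -5/4, m_{31} = -3/4, m_{32} = 1/15

multipliers: -5/4, -3/4, 1/15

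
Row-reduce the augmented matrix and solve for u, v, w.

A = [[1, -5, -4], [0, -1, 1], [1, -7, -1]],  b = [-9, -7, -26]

Forward elimination on [A|b]:
R3 <- R3 - (1)*R1:  [   0   -2    3  -17 ]
R3 <- R3 - (2)*R2:  [  0   0   1  -3 ]
Row echelon form:
[ 1  -5  -4  |  -9 ]
[ 0  -1   1  |  -7 ]
[ 0   0   1  |  -3 ]
Back-substitution:
w = (-3) / 1 = -3
v = (-7 - (1)*(-3)) / -1 = 4
u = (-9 - (-5)*(4) - (-4)*(-3)) / 1 = -1

(-1, 4, -3)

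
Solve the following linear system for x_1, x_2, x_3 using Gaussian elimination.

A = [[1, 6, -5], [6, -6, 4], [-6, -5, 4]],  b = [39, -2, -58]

(5, 4, -2)

Forward elimination on [A|b]:
R2 <- R2 - (6)*R1:  [    0   -42    34  -236 ]
R3 <- R3 - (-6)*R1:  [   0   31  -26  176 ]
R3 <- R3 - (-31/42)*R2:  [      0       0  -19/21   38/21 ]
Row echelon form:
[ 1    6      -5  |     39 ]
[ 0  -42      34  |   -236 ]
[ 0    0  -19/21  |  38/21 ]
Back-substitution:
x_3 = (38/21) / (-19/21) = -2
x_2 = (-236 - (34)*(-2)) / -42 = 4
x_1 = (39 - (6)*(4) - (-5)*(-2)) / 1 = 5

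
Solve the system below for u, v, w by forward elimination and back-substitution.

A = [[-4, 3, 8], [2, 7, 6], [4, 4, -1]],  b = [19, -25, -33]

(-5, -3, 1)

Forward elimination on [A|b]:
R2 <- R2 - (-1/2)*R1:  [     0   17/2     10  -31/2 ]
R3 <- R3 - (-1)*R1:  [   0    7    7  -14 ]
R3 <- R3 - (14/17)*R2:  [      0       0  -21/17  -21/17 ]
Row echelon form:
[ -4     3       8  |      19 ]
[  0  17/2      10  |   -31/2 ]
[  0     0  -21/17  |  -21/17 ]
Back-substitution:
w = (-21/17) / (-21/17) = 1
v = (-31/2 - (10)*(1)) / (17/2) = -3
u = (19 - (3)*(-3) - (8)*(1)) / -4 = -5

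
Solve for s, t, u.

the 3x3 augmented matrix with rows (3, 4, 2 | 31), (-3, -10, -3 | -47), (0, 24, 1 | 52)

(5, 2, 4)

Forward elimination on [A|b]:
R2 <- R2 - (-1)*R1:  [   0   -6   -1  -16 ]
R3 <- R3 - (-4)*R2:  [   0    0   -3  -12 ]
Row echelon form:
[ 3   4   2  |   31 ]
[ 0  -6  -1  |  -16 ]
[ 0   0  -3  |  -12 ]
Back-substitution:
u = (-12) / -3 = 4
t = (-16 - (-1)*(4)) / -6 = 2
s = (31 - (4)*(2) - (2)*(4)) / 3 = 5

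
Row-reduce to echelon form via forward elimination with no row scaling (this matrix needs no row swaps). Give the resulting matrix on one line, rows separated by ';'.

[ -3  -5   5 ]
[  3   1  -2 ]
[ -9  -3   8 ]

Forward elimination:
R2 <- R2 - (-1)*R1:  [  0  -4   3 ]
R3 <- R3 - (3)*R1:  [  0  12  -7 ]
R3 <- R3 - (-3)*R2:  [ 0  0  2 ]
Row echelon form:
[ -3  -5  5 ]
[  0  -4  3 ]
[  0   0  2 ]

REF = [-3 -5 5; 0 -4 3; 0 0 2]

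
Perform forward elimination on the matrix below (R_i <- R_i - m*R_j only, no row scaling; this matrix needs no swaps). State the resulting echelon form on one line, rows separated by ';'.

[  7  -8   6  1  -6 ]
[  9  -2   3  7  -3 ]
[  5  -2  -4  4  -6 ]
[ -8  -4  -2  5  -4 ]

Forward elimination:
R2 <- R2 - (9/7)*R1:  [     0   58/7  -33/7   40/7   33/7 ]
R3 <- R3 - (5/7)*R1:  [     0   26/7  -58/7   23/7  -12/7 ]
R4 <- R4 - (-8/7)*R1:  [     0  -92/7   34/7   43/7  -76/7 ]
R3 <- R3 - (13/29)*R2:  [       0        0  -179/29    21/29  -111/29 ]
R4 <- R4 - (-46/29)*R2:  [      0       0  -76/29  441/29  -98/29 ]
R4 <- R4 - (76/179)*R3:  [        0         0         0  2667/179  -314/179 ]
Row echelon form:
[ 7    -8        6         1        -6 ]
[ 0  58/7    -33/7      40/7      33/7 ]
[ 0     0  -179/29     21/29   -111/29 ]
[ 0     0        0  2667/179  -314/179 ]

REF = [7 -8 6 1 -6; 0 58/7 -33/7 40/7 33/7; 0 0 -179/29 21/29 -111/29; 0 0 0 2667/179 -314/179]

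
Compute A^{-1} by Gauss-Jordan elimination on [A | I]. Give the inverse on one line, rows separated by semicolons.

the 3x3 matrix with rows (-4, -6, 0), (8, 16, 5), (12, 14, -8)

Gauss-Jordan on [A | I]:
R1 <- (1/-4)*R1:  [    1   3/2     0  |  -1/4     0     0 ]
R2 <- R2 - (8)*R1:  [ 0  4  5  |  2  1  0 ]
R3 <- R3 - (12)*R1:  [  0  -4  -8  |   3   0   1 ]
R2 <- (1/4)*R2:  [   0    1  5/4  |  1/2  1/4    0 ]
R1 <- R1 - (3/2)*R2:  [     1      0  -15/8  |     -1   -3/8      0 ]
R3 <- R3 - (-4)*R2:  [  0   0  -3  |   5   1   1 ]
R3 <- (1/-3)*R3:  [    0     0     1  |  -5/3  -1/3  -1/3 ]
R1 <- R1 - (-15/8)*R3:  [     1      0      0  |  -33/8     -1   -5/8 ]
R2 <- R2 - (5/4)*R3:  [     0      1      0  |  31/12    2/3   5/12 ]
Right block of [I | A^{-1}] is the inverse:
[ -33/8    -1  -5/8 ]
[ 31/12   2/3  5/12 ]
[  -5/3  -1/3  -1/3 ]

inverse = [-33/8 -1 -5/8; 31/12 2/3 5/12; -5/3 -1/3 -1/3]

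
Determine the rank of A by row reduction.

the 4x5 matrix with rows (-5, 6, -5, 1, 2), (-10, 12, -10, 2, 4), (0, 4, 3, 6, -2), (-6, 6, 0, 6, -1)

Row reduction:
R2 <- R2 - (2)*R1:  [ 0  0  0  0  0 ]
R4 <- R4 - (6/5)*R1:  [     0   -6/5      6   24/5  -17/5 ]
R2 <-> R3   (pivot in column 2 was zero)
[ -5     6  -5     1      2 ]
[  0     4   3     6     -2 ]
[  0     0   0     0      0 ]
[  0  -6/5   6  24/5  -17/5 ]
R4 <- R4 - (-3/10)*R2:  [     0      0  69/10   33/5     -4 ]
R3 <-> R4   (pivot in column 3 was zero)
[ -5  6     -5     1   2 ]
[  0  4      3     6  -2 ]
[  0  0  69/10  33/5  -4 ]
[  0  0      0     0   0 ]
Row echelon form:
[ -5  6     -5     1   2 ]
[  0  4      3     6  -2 ]
[  0  0  69/10  33/5  -4 ]
[  0  0      0     0   0 ]
Nonzero rows / pivot columns: 3

rank(A) = 3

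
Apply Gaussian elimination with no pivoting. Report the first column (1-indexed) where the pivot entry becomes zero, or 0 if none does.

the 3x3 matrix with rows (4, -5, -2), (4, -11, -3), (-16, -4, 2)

first zero-pivot column = 0

Naive forward elimination:
R2 <- R2 - (1)*R1:  [  0  -6  -1 ]
R3 <- R3 - (-4)*R1:  [   0  -24   -6 ]
R3 <- R3 - (4)*R2:  [  0   0  -2 ]
All pivots nonzero; naive elimination completes without hitting a zero pivot.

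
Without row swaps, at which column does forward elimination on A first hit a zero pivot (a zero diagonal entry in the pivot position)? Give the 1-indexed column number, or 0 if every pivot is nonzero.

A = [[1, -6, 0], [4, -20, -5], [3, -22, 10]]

first zero-pivot column = 0

Naive forward elimination:
R2 <- R2 - (4)*R1:  [  0   4  -5 ]
R3 <- R3 - (3)*R1:  [  0  -4  10 ]
R3 <- R3 - (-1)*R2:  [ 0  0  5 ]
All pivots nonzero; naive elimination completes without hitting a zero pivot.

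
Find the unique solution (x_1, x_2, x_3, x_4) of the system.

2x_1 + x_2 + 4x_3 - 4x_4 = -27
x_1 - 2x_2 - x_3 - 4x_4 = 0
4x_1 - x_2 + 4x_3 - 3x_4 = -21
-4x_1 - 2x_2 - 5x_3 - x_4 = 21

(1, -1, -5, 2)

Forward elimination on [A|b]:
R2 <- R2 - (1/2)*R1:  [    0  -5/2    -3    -2  27/2 ]
R3 <- R3 - (2)*R1:  [  0  -3  -4   5  33 ]
R4 <- R4 - (-2)*R1:  [   0    0    3   -9  -33 ]
R3 <- R3 - (6/5)*R2:  [    0     0  -2/5  37/5  84/5 ]
R4 <- R4 - (-15/2)*R3:  [    0     0     0  93/2    93 ]
Row echelon form:
[ 2     1     4    -4  |   -27 ]
[ 0  -5/2    -3    -2  |  27/2 ]
[ 0     0  -2/5  37/5  |  84/5 ]
[ 0     0     0  93/2  |    93 ]
Back-substitution:
x_4 = (93) / (93/2) = 2
x_3 = (84/5 - (37/5)*(2)) / (-2/5) = -5
x_2 = (27/2 - (-3)*(-5) - (-2)*(2)) / (-5/2) = -1
x_1 = (-27 - (1)*(-1) - (4)*(-5) - (-4)*(2)) / 2 = 1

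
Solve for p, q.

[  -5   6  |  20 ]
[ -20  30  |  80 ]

(-4, 0)

Forward elimination on [A|b]:
R2 <- R2 - (4)*R1:  [ 0  6  0 ]
Row echelon form:
[ -5  6  |  20 ]
[  0  6  |   0 ]
Back-substitution:
q = (0) / 6 = 0
p = (20 - (6)*(0)) / -5 = -4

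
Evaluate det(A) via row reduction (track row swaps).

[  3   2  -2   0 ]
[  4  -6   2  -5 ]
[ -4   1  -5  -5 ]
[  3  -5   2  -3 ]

Forward elimination:
R2 <- R2 - (4/3)*R1:  [     0  -26/3   14/3     -5 ]
R3 <- R3 - (-4/3)*R1:  [     0   11/3  -23/3     -5 ]
R4 <- R4 - (1)*R1:  [  0  -7   4  -3 ]
R3 <- R3 - (-11/26)*R2:  [       0        0   -74/13  -185/26 ]
R4 <- R4 - (21/26)*R2:  [     0      0   3/13  27/26 ]
R4 <- R4 - (-3/74)*R3:  [   0    0    0  3/4 ]
Upper-triangular form:
[ 3      2      -2        0 ]
[ 0  -26/3    14/3       -5 ]
[ 0      0  -74/13  -185/26 ]
[ 0      0       0      3/4 ]
det(A) = (-1)^0 * (3) * (-26/3) * (-74/13) * (3/4) = 111  (0 row swaps -> sign +1)

det(A) = 111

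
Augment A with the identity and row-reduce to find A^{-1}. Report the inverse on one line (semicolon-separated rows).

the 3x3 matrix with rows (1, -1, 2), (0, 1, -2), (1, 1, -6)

inverse = [1 1 0; 1/2 2 -1/2; 1/4 1/2 -1/4]

Gauss-Jordan on [A | I]:
R3 <- R3 - (1)*R1:  [  0   2  -8  |  -1   0   1 ]
R1 <- R1 - (-1)*R2:  [ 1  0  0  |  1  1  0 ]
R3 <- R3 - (2)*R2:  [  0   0  -4  |  -1  -2   1 ]
R3 <- (1/-4)*R3:  [    0     0     1  |   1/4   1/2  -1/4 ]
R2 <- R2 - (-2)*R3:  [    0     1     0  |   1/2     2  -1/2 ]
Right block of [I | A^{-1}] is the inverse:
[   1    1     0 ]
[ 1/2    2  -1/2 ]
[ 1/4  1/2  -1/4 ]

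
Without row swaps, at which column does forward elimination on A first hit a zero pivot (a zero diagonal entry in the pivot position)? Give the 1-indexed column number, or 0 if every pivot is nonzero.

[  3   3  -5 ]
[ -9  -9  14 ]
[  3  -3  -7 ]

first zero-pivot column = 2

Naive forward elimination:
R2 <- R2 - (-3)*R1:  [  0   0  -1 ]
R3 <- R3 - (1)*R1:  [  0  -6  -2 ]
Matrix at this point:
[ 3   3  -5 ]
[ 0   0  -1 ]
[ 0  -6  -2 ]
Pivot entry (2,2) is zero but row 3 has -6 in column 2 -> naive elimination stops; a row interchange (e.g. R2 <-> R3) would be required here.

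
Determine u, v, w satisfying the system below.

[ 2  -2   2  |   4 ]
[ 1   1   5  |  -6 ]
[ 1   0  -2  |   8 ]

Forward elimination on [A|b]:
R2 <- R2 - (1/2)*R1:  [  0   2   4  -8 ]
R3 <- R3 - (1/2)*R1:  [  0   1  -3   6 ]
R3 <- R3 - (1/2)*R2:  [  0   0  -5  10 ]
Row echelon form:
[ 2  -2   2  |   4 ]
[ 0   2   4  |  -8 ]
[ 0   0  -5  |  10 ]
Back-substitution:
w = (10) / -5 = -2
v = (-8 - (4)*(-2)) / 2 = 0
u = (4 - (-2)*(0) - (2)*(-2)) / 2 = 4

(4, 0, -2)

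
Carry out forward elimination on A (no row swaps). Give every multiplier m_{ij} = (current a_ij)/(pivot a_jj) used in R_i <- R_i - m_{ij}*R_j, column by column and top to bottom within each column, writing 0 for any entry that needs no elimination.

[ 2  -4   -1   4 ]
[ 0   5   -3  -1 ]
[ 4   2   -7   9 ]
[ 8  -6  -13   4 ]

Forward elimination:
R2: entry in column 1 is already 0 -> m_{21} = 0 (no row operation needed)
R3 <- R3 - (2)*R1:  [  0  10  -5   1 ]
R4 <- R4 - (4)*R1:  [   0   10   -9  -12 ]
R3 <- R3 - (2)*R2:  [ 0  0  1  3 ]
R4 <- R4 - (2)*R2:  [   0    0   -3  -10 ]
R4 <- R4 - (-3)*R3:  [  0   0   0  -1 ]
Multipliers (in order of application): m_{21} = 0, m_{31} = 2, m_{41} = 4, m_{32} = 2, m_{42} = 2, m_{43} = -3

multipliers: 0, 2, 4, 2, 2, -3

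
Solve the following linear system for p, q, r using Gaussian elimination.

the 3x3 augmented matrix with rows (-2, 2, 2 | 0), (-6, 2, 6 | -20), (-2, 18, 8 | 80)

Forward elimination on [A|b]:
R2 <- R2 - (3)*R1:  [   0   -4    0  -20 ]
R3 <- R3 - (1)*R1:  [  0  16   6  80 ]
R3 <- R3 - (-4)*R2:  [ 0  0  6  0 ]
Row echelon form:
[ -2   2  2  |    0 ]
[  0  -4  0  |  -20 ]
[  0   0  6  |    0 ]
Back-substitution:
r = (0) / 6 = 0
q = (-20) / -4 = 5
p = (0 - (2)*(5) - (2)*(0)) / -2 = 5

(5, 5, 0)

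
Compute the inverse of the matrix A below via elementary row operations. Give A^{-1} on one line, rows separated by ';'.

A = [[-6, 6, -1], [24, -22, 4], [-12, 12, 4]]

inverse = [17/9 1/2 -1/36; 2 1/2 0; -1/3 0 1/6]

Gauss-Jordan on [A | I]:
R1 <- (1/-6)*R1:  [    1    -1   1/6  |  -1/6     0     0 ]
R2 <- R2 - (24)*R1:  [ 0  2  0  |  4  1  0 ]
R3 <- R3 - (-12)*R1:  [  0   0   6  |  -2   0   1 ]
R2 <- (1/2)*R2:  [   0    1    0  |    2  1/2    0 ]
R1 <- R1 - (-1)*R2:  [    1     0   1/6  |  11/6   1/2     0 ]
R3 <- (1/6)*R3:  [    0     0     1  |  -1/3     0   1/6 ]
R1 <- R1 - (1/6)*R3:  [     1      0      0  |   17/9    1/2  -1/36 ]
Right block of [I | A^{-1}] is the inverse:
[ 17/9  1/2  -1/36 ]
[    2  1/2      0 ]
[ -1/3    0    1/6 ]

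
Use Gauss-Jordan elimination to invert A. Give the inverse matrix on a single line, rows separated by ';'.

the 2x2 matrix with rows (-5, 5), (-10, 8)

Gauss-Jordan on [A | I]:
R1 <- (1/-5)*R1:  [    1    -1  |  -1/5     0 ]
R2 <- R2 - (-10)*R1:  [  0  -2  |  -2   1 ]
R2 <- (1/-2)*R2:  [    0     1  |     1  -1/2 ]
R1 <- R1 - (-1)*R2:  [    1     0  |   4/5  -1/2 ]
Right block of [I | A^{-1}] is the inverse:
[ 4/5  -1/2 ]
[   1  -1/2 ]

inverse = [4/5 -1/2; 1 -1/2]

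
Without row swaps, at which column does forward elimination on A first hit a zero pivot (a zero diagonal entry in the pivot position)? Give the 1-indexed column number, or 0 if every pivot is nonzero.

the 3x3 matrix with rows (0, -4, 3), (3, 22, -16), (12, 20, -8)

first zero-pivot column = 1

Naive forward elimination:
Pivot entry (1,1) is zero but row 2 has 3 in column 1 -> naive elimination stops; a row interchange (e.g. R1 <-> R2) would be required here.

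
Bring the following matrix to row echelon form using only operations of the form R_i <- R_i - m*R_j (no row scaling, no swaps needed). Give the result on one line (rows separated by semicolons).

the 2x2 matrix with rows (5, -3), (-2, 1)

Forward elimination:
R2 <- R2 - (-2/5)*R1:  [    0  -1/5 ]
Row echelon form:
[ 5    -3 ]
[ 0  -1/5 ]

REF = [5 -3; 0 -1/5]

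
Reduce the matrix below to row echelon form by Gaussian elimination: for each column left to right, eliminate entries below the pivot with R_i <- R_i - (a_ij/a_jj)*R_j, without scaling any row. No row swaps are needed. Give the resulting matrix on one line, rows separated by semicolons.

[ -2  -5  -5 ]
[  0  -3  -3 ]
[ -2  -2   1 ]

Forward elimination:
R3 <- R3 - (1)*R1:  [ 0  3  6 ]
R3 <- R3 - (-1)*R2:  [ 0  0  3 ]
Row echelon form:
[ -2  -5  -5 ]
[  0  -3  -3 ]
[  0   0   3 ]

REF = [-2 -5 -5; 0 -3 -3; 0 0 3]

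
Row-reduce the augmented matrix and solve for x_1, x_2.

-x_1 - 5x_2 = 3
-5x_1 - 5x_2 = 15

(-3, 0)

Forward elimination on [A|b]:
R2 <- R2 - (5)*R1:  [  0  20   0 ]
Row echelon form:
[ -1  -5  |  3 ]
[  0  20  |  0 ]
Back-substitution:
x_2 = (0) / 20 = 0
x_1 = (3 - (-5)*(0)) / -1 = -3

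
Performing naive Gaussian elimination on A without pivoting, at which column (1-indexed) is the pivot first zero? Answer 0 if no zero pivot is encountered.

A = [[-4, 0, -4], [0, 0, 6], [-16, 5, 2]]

first zero-pivot column = 2

Naive forward elimination:
R3 <- R3 - (4)*R1:  [  0   5  18 ]
Matrix at this point:
[ -4  0  -4 ]
[  0  0   6 ]
[  0  5  18 ]
Pivot entry (2,2) is zero but row 3 has 5 in column 2 -> naive elimination stops; a row interchange (e.g. R2 <-> R3) would be required here.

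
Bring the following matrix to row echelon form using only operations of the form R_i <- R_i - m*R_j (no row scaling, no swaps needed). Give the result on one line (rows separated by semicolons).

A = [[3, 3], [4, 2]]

Forward elimination:
R2 <- R2 - (4/3)*R1:  [  0  -2 ]
Row echelon form:
[ 3   3 ]
[ 0  -2 ]

REF = [3 3; 0 -2]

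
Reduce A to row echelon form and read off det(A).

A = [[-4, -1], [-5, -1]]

det(A) = -1

Forward elimination:
R2 <- R2 - (5/4)*R1:  [   0  1/4 ]
Upper-triangular form:
[ -4   -1 ]
[  0  1/4 ]
det(A) = (-1)^0 * (-4) * (1/4) = -1  (0 row swaps -> sign +1)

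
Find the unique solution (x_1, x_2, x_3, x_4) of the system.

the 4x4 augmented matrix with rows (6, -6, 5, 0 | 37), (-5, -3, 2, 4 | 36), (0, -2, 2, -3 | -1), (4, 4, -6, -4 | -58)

Forward elimination on [A|b]:
R2 <- R2 - (-5/6)*R1:  [     0     -8   37/6      4  401/6 ]
R4 <- R4 - (2/3)*R1:  [      0       8   -28/3      -4  -248/3 ]
R3 <- R3 - (1/4)*R2:  [       0        0    11/24       -4  -425/24 ]
R4 <- R4 - (-1)*R2:  [     0      0  -19/6      0  -95/6 ]
R4 <- R4 - (-76/11)*R3:  [        0         0         0   -304/11  -1520/11 ]
Row echelon form:
[ 6  -6      5        0  |        37 ]
[ 0  -8   37/6        4  |     401/6 ]
[ 0   0  11/24       -4  |   -425/24 ]
[ 0   0      0  -304/11  |  -1520/11 ]
Back-substitution:
x_4 = (-1520/11) / (-304/11) = 5
x_3 = (-425/24 - (-4)*(5)) / (11/24) = 5
x_2 = (401/6 - (37/6)*(5) - (4)*(5)) / -8 = -2
x_1 = (37 - (-6)*(-2) - (5)*(5)) / 6 = 0

(0, -2, 5, 5)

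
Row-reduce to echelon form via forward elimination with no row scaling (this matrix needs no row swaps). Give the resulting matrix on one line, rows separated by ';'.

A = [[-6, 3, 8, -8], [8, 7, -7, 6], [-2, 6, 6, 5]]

Forward elimination:
R2 <- R2 - (-4/3)*R1:  [     0     11   11/3  -14/3 ]
R3 <- R3 - (1/3)*R1:  [    0     5  10/3  23/3 ]
R3 <- R3 - (5/11)*R2:  [      0       0     5/3  323/33 ]
Row echelon form:
[ -6   3     8      -8 ]
[  0  11  11/3   -14/3 ]
[  0   0   5/3  323/33 ]

REF = [-6 3 8 -8; 0 11 11/3 -14/3; 0 0 5/3 323/33]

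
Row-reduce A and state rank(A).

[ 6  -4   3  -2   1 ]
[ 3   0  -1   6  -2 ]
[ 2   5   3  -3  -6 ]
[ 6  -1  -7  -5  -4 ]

rank(A) = 4

Row reduction:
R2 <- R2 - (1/2)*R1:  [    0     2  -5/2     7  -5/2 ]
R3 <- R3 - (1/3)*R1:  [     0   19/3      2   -7/3  -19/3 ]
R4 <- R4 - (1)*R1:  [   0    3  -10   -3   -5 ]
R3 <- R3 - (19/6)*R2:  [      0       0  119/12   -49/2   19/12 ]
R4 <- R4 - (3/2)*R2:  [     0      0  -25/4  -27/2   -5/4 ]
R4 <- R4 - (-75/119)*R3:  [       0        0        0  -492/17  -30/119 ]
Row echelon form:
[ 6  -4       3       -2        1 ]
[ 0   2    -5/2        7     -5/2 ]
[ 0   0  119/12    -49/2    19/12 ]
[ 0   0       0  -492/17  -30/119 ]
Nonzero rows / pivot columns: 4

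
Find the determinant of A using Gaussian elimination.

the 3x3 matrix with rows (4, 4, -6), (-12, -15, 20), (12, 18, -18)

det(A) = -48

Forward elimination:
R2 <- R2 - (-3)*R1:  [  0  -3   2 ]
R3 <- R3 - (3)*R1:  [ 0  6  0 ]
R3 <- R3 - (-2)*R2:  [ 0  0  4 ]
Upper-triangular form:
[ 4   4  -6 ]
[ 0  -3   2 ]
[ 0   0   4 ]
det(A) = (-1)^0 * (4) * (-3) * (4) = -48  (0 row swaps -> sign +1)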